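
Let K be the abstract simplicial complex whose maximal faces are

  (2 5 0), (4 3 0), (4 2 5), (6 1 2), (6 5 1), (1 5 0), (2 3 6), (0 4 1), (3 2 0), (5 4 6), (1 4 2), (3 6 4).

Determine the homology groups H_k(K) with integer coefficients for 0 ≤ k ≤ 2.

We work with the vertex ordering 0 < 1 < 2 < 3 < 4 < 5 < 6. The simplices of K, each written with vertices in increasing order, are:

  0-simplices (7): [0], [1], [2], [3], [4], [5], [6]
  1-simplices (18): [0,1], [0,2], [0,3], [0,4], [0,5], [1,2], [1,4], [1,5], [1,6], [2,3], [2,4], [2,5], [2,6], [3,4], [3,6], [4,5], [4,6], [5,6]
  2-simplices (12): [0,1,4], [0,1,5], [0,2,3], [0,2,5], [0,3,4], [1,2,4], [1,2,6], [1,5,6], [2,3,6], [2,4,5], [3,4,6], [4,5,6]

Hence C_0 ≅ Z^7, C_1 ≅ Z^18, C_2 ≅ Z^12.

Boundary ∂_1: C_1 → C_0 is given by ∂[p,q] = [q] − [p].
The resulting 7×18 matrix has rank 6, and its Smith normal form has invariant factors (1,1,1,1,1,1).

Boundary ∂_2: C_2 → C_1 acts by ∂[p,q,r] = [q,r] − [p,r] + [p,q]. For instance
  ∂[3,4,6] = [4,6] − [3,6] + [3,4],
  ∂[0,1,4] = [1,4] − [0,4] + [0,1].
The 18×12 boundary matrix has rank 12 and Smith normal form diag(1,1,1,1,1,1,1,1,1,1,1,2).

Now H_k = ker ∂_k / im ∂_{k+1}, so:

  H_0: rank C_0 − rank ∂_1 = 7 − 6 = 1, and the invariant factors of ∂_1 are all 1, so H_0 = Z.
  H_1: rank ker ∂_1 − rank ∂_2 = (18 − 6) − 12 = 0, and ∂_2 has invariant factor 2 > 1, so H_1 = Z/2.
  H_2: rank ker ∂_2 − rank ∂_3 = (12 − 12) − 0 = 0, and there is no ∂_3, so H_2 = 0.

As a check, the Euler characteristic is 7 − 18 + 12 = 1, which agrees with 1 − 0 + 0 = 1.
(K is a triangulation of the real projective plane RP^2.)

H_0 = Z,  H_1 = Z/2,  H_2 = 0.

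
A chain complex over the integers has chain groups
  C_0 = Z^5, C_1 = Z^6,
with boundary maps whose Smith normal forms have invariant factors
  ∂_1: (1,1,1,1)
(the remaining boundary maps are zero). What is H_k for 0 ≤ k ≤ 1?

H_0 = Z,  H_1 = Z^2.

H_0: b_0 = 5 − 0 − 4 = 1; torsion from ∂_1 factors > 1: none. So H_0 = Z.
H_1: b_1 = 6 − 4 − 0 = 2; torsion from ∂_2 factors > 1: none. So H_1 = Z^2.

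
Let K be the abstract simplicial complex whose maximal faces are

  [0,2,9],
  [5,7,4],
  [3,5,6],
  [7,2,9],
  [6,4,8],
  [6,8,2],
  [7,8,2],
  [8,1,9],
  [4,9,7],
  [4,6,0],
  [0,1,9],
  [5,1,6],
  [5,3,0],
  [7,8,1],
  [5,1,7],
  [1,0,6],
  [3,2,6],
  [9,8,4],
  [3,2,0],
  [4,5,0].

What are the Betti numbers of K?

b_0 = 1, b_1 = 1, b_2 = 0.

Fix the vertex order 0 < 1 < 2 < 3 < 4 < 5 < 6 < 7 < 8 < 9 and write every simplex with vertices in increasing order. Then dim K = 2 and the simplices of K are:

  0-simplices (10): [0], [1], [2], [3], [4], [5], [6], [7], [8], [9]
  1-simplices (30): (30 of them)
  2-simplices (20): (20 of them)

so the chain groups are C_0 ≅ Z^10, C_1 ≅ Z^30, C_2 ≅ Z^20.

The boundary map ∂_1: C_1 → C_0 sends each edge [p,q] (with p < q) to q − p. For instance
  ∂[0,6] = [6] − [0].
The resulting 10×30 matrix has rank 9, and its Smith normal form has invariant factors (1,1,1,1,1,1,1,1,1).

The boundary map ∂_2: C_2 → C_1 acts by ∂[p,q,r] = [q,r] − [p,r] + [p,q]. For instance
  ∂[2,7,8] = [7,8] − [2,8] + [2,7],
  ∂[0,3,5] = [3,5] − [0,5] + [0,3].
As a 30×20 matrix over Z this has rank 20, with invariant factors (1,1,1,1,1,1,1,1,1,1,1,1,1,1,1,1,1,1,1,2).

From H_k ≅ ker(∂_k) / im(∂_{k+1}) we obtain:

  H_0: rank C_0 − rank ∂_1 = 10 − 9 = 1, and the invariant factors of ∂_1 are all 1, so H_0 = Z.
  H_1: rank ker ∂_1 − rank ∂_2 = (30 − 9) − 20 = 1, and ∂_2 has invariant factor 2 > 1, so H_1 = Z ⊕ Z/2.
  H_2: rank ker ∂_2 − rank ∂_3 = (20 − 20) − 0 = 0, and there is no ∂_3, so H_2 = 0.

Hence the Betti numbers are b_0 = 1, b_1 = 1, b_2 = 0.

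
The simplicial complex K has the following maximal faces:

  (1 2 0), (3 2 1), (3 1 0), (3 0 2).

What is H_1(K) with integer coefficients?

Order the vertices as 0 < 1 < 2 < 3. Listing each simplex with vertices in this order, K has dimension 2 with simplices:

  0-simplices (4): [0], [1], [2], [3]
  1-simplices (6): [0,1], [0,2], [0,3], [1,2], [1,3], [2,3]
  2-simplices (4): [0,1,2], [0,1,3], [0,2,3], [1,2,3]

Hence C_0 ≅ Z^4, C_1 ≅ Z^6, C_2 ≅ Z^4.

∂_1: C_1 → C_0 is given by ∂[p,q] = [q] − [p].
As a 4×6 matrix over Z this has rank 3, with invariant factors (1,1,1).

∂_2: C_2 → C_1 sends each 2-simplex [p,q,r] to [q,r] − [p,r] + [p,q]. For instance
  ∂[0,2,3] = [2,3] − [0,3] + [0,2],
  ∂[0,1,2] = [1,2] − [0,2] + [0,1].
As a 6×4 matrix over Z this has rank 3, with invariant factors (1,1,1).

Computing H_k = (kernel of ∂_k) / (image of ∂_{k+1}):

  H_1: rank ker ∂_1 − rank ∂_2 = (6 − 3) − 3 = 0, and the invariant factors of ∂_2 are all 1, so H_1 ≅ 0.

H_1 ≅ 0.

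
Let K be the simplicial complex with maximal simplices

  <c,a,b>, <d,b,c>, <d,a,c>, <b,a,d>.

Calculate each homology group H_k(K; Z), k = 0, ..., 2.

Order the vertices as a < b < c < d. Listing each simplex with vertices in this order, K has dimension 2 with simplices:

  0-simplices (4): a, b, c, d
  1-simplices (6): ab, ac, ad, bc, bd, cd
  2-simplices (4): abc, abd, acd, bcd

so the chain groups are C_0 ≅ Z^4, C_1 ≅ Z^6, C_2 ≅ Z^4.

The boundary map ∂_1: C_1 → C_0 is given by ∂[p,q] = [q] − [p]. For instance
  ∂bd = d − b.
As a 4×6 matrix over Z this has rank 3, with invariant factors (1,1,1).

Boundary ∂_2: C_2 → C_1 acts by ∂[p,q,r] = [q,r] − [p,r] + [p,q]. For instance
  ∂bcd = cd − bd + bc,
  ∂acd = cd − ad + ac.
The resulting 6×4 matrix has rank 3, and its Smith normal form has invariant factors (1,1,1).

Now H_k = ker ∂_k / im ∂_{k+1}, so:

  H_0: rank C_0 − rank ∂_1 = 4 − 3 = 1, and the invariant factors of ∂_1 are all 1, so H_0 ≅ Z.
  H_1: rank ker ∂_1 − rank ∂_2 = (6 − 3) − 3 = 0, and the invariant factors of ∂_2 are all 1, so H_1 ≅ 0.
  H_2: rank ker ∂_2 − rank ∂_3 = (4 − 3) − 0 = 1, and there is no ∂_3, so H_2 ≅ Z.

As a check, the Euler characteristic is 4 − 6 + 4 = 2, which agrees with 1 − 0 + 1 = 2.
(K is a triangulation of the 2-sphere S^2.)

H_0 ≅ Z,  H_1 = 0,  H_2 ≅ Z.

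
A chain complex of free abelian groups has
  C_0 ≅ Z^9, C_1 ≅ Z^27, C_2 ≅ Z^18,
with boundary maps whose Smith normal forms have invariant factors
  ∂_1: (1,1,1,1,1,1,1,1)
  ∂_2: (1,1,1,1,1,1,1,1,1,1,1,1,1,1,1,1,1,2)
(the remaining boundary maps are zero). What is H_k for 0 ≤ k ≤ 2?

H_0 ≅ Z,  H_1 ≅ Z ⊕ Z/2,  H_2 = 0.

H_0: b_0 = 9 − 0 − 8 = 1; torsion from ∂_1 factors > 1: none. So H_0 ≅ Z.
H_1: b_1 = 27 − 8 − 18 = 1; torsion from ∂_2 factors > 1: [2]. So H_1 ≅ Z ⊕ Z/2.
H_2: b_2 = 18 − 18 − 0 = 0; torsion from ∂_3 factors > 1: none. So H_2 ≅ 0.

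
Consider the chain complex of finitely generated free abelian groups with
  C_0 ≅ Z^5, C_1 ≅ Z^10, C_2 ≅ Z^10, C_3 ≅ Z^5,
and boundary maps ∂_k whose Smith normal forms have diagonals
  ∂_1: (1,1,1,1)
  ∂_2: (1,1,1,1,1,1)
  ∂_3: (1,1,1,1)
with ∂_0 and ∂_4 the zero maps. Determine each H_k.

H_0: b_0 = 5 − 0 − 4 = 1; torsion from ∂_1 factors > 1: none. So H_0 ≅ Z.
H_1: b_1 = 10 − 4 − 6 = 0; torsion from ∂_2 factors > 1: none. So H_1 ≅ 0.
H_2: b_2 = 10 − 6 − 4 = 0; torsion from ∂_3 factors > 1: none. So H_2 ≅ 0.
H_3: b_3 = 5 − 4 − 0 = 1; torsion from ∂_4 factors > 1: none. So H_3 ≅ Z.

H_0 ≅ Z,  H_1 = 0,  H_2 = 0,  H_3 ≅ Z.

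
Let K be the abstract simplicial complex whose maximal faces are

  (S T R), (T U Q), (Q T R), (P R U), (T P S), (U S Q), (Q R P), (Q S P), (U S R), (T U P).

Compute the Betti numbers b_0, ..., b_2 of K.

b_0 = 1, b_1 = 0, b_2 = 0.

K has 6 vertices, 15 edges, 10 triangles.
rank ∂_0 = 0, rank ∂_1 = 5 ⇒ b_0 = 6 − 0 − 5 = 1; all invariant factors of ∂_1 are 1 so no torsion. So H_0 = Z.
rank ∂_1 = 5, rank ∂_2 = 10 ⇒ b_1 = 15 − 5 − 10 = 0; ∂_2 has invariant factor(s) [2] giving torsion. So H_1 = Z/2.
rank ∂_2 = 10, rank ∂_3 = 0 ⇒ b_2 = 10 − 10 − 0 = 0. So H_2 = 0.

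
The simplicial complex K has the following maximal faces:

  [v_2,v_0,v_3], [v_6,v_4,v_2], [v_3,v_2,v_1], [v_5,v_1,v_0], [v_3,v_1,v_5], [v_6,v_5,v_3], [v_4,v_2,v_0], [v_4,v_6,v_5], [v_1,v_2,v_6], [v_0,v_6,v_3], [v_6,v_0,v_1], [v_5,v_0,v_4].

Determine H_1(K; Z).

H_1 ≅ Z/2.

K has 7 vertices, 18 edges, 12 triangles.
rank ∂_1 = 6, rank ∂_2 = 12 ⇒ b_1 = 18 − 6 − 12 = 0; ∂_2 has invariant factor(s) [2] giving torsion. So H_1 = Z/2.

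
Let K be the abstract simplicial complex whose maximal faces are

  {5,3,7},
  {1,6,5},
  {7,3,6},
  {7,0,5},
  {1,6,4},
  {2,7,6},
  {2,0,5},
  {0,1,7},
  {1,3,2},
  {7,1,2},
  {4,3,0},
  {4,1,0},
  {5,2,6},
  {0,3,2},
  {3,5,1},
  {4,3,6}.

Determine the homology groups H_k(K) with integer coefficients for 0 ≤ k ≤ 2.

We work with the vertex ordering 0 < 1 < 2 < 3 < 4 < 5 < 6 < 7. The simplices of K, each written with vertices in increasing order, are:

  0-simplices (8): [0], [1], [2], [3], [4], [5], [6], [7]
  1-simplices (24): (24 of them)
  2-simplices (16): [0,1,4], [0,1,7], [0,2,3], [0,2,5], [0,3,4], [0,5,7], [1,2,3], [1,2,7], [1,3,5], [1,4,6], [1,5,6], [2,5,6], [2,6,7], [3,4,6], [3,5,7], [3,6,7]

giving chain groups C_0 ≅ Z^8, C_1 ≅ Z^24, C_2 ≅ Z^16.

∂_1: C_1 → C_0 is given by ∂[p,q] = [q] − [p]. For instance
  ∂[1,6] = [6] − [1].
The resulting 8×24 matrix has rank 7, and its Smith normal form has invariant factors (1,1,1,1,1,1,1).

∂_2: C_2 → C_1 maps a triangle to the signed sum of its edges. For instance
  ∂[0,1,4] = [1,4] − [0,4] + [0,1],
  ∂[1,2,3] = [2,3] − [1,3] + [1,2].
As a 24×16 matrix over Z this has rank 15, with invariant factors (1,1,1,1,1,1,1,1,1,1,1,1,1,1,1).

From H_k ≅ ker(∂_k) / im(∂_{k+1}) we obtain:

  H_0: rank C_0 − rank ∂_1 = 8 − 7 = 1, and the invariant factors of ∂_1 are all 1, so H_0 = Z.
  H_1: rank ker ∂_1 − rank ∂_2 = (24 − 7) − 15 = 2, and the invariant factors of ∂_2 are all 1, so H_1 = Z^2.
  H_2: rank ker ∂_2 − rank ∂_3 = (16 − 15) − 0 = 1, and there is no ∂_3, so H_2 = Z.

As a check, the Euler characteristic is 8 − 24 + 16 = 0, which agrees with 1 − 2 + 1 = 0.

H_0 = Z,  H_1 = Z^2,  H_2 = Z.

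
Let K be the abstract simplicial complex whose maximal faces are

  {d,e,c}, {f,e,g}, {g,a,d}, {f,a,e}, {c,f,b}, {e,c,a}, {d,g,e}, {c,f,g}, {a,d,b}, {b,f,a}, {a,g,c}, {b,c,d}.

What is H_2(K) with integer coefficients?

H_2 = 0.

Fix the vertex order a < b < c < d < e < f < g and write every simplex with vertices in increasing order. Then dim K = 2 and the simplices of K are:

  0-simplices (7): a, b, c, d, e, f, g
  1-simplices (18): ab, ac, ad, ae, af, ag, bc, bd, bf, cd, ce, cf, cg, de, dg, ef, eg, fg
  2-simplices (12): abd, abf, ace, acg, adg, aef, bcd, bcf, cde, cfg, deg, efg

so the chain groups are C_0 ≅ Z^7, C_1 ≅ Z^18, C_2 ≅ Z^12.

The boundary map ∂_1: C_1 → C_0 is given by ∂[p,q] = [q] − [p].
This gives a 7×18 integer matrix of rank 6; reducing to Smith normal form yields diagonal entries (1,1,1,1,1,1).

Boundary ∂_2: C_2 → C_1 sends each 2-simplex [p,q,r] to [q,r] − [p,r] + [p,q]. For instance
  ∂efg = fg − eg + ef,
  ∂bcf = cf − bf + bc.
The resulting 18×12 matrix has rank 12, and its Smith normal form has invariant factors (1,1,1,1,1,1,1,1,1,1,1,2).

From H_k ≅ ker(∂_k) / im(∂_{k+1}) we obtain:

  H_2: rank ker ∂_2 − rank ∂_3 = (12 − 12) − 0 = 0, and there is no ∂_3, so H_2 ≅ 0.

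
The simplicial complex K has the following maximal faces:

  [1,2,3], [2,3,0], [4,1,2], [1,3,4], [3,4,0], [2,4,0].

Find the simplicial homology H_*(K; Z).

H_0 = Z,  H_1 = 0,  H_2 = Z.

Take the total order 0 < 1 < 2 < 3 < 4 on the vertex set. Then K (dimension 2) consists of the simplices:

  0-simplices (5): [0], [1], [2], [3], [4]
  1-simplices (9): [0,2], [0,3], [0,4], [1,2], [1,3], [1,4], [2,3], [2,4], [3,4]
  2-simplices (6): [0,2,3], [0,2,4], [0,3,4], [1,2,3], [1,2,4], [1,3,4]

Hence C_0 ≅ Z^5, C_1 ≅ Z^9, C_2 ≅ Z^6.

∂_1: C_1 → C_0 maps an edge to its endpoints' difference, ∂[p,q] = q − p. For instance
  ∂[0,4] = [4] − [0].
The resulting 5×9 matrix has rank 4, and its Smith normal form has invariant factors (1,1,1,1).

∂_2: C_2 → C_1 maps a triangle to the signed sum of its edges. For instance
  ∂[0,2,3] = [2,3] − [0,3] + [0,2],
  ∂[0,3,4] = [3,4] − [0,4] + [0,3].
The 9×6 boundary matrix has rank 5 and Smith normal form diag(1,1,1,1,1).

Computing H_k = (kernel of ∂_k) / (image of ∂_{k+1}):

  H_0: rank C_0 − rank ∂_1 = 5 − 4 = 1, and the invariant factors of ∂_1 are all 1, so H_0 ≅ Z.
  H_1: rank ker ∂_1 − rank ∂_2 = (9 − 4) − 5 = 0, and the invariant factors of ∂_2 are all 1, so H_1 ≅ 0.
  H_2: rank ker ∂_2 − rank ∂_3 = (6 − 5) − 0 = 1, and there is no ∂_3, so H_2 ≅ Z.

As a check, the Euler characteristic is 5 − 9 + 6 = 2, which agrees with 1 − 0 + 1 = 2.
(K is a triangulation of the 2-sphere S^2.)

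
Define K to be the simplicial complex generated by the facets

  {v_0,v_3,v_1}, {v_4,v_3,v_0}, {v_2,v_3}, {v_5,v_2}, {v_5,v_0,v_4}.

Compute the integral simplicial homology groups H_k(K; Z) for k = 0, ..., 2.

H_0 ≅ Z,  H_1 ≅ Z,  H_2 = 0.

We work with the vertex ordering v_0 < v_1 < v_2 < v_3 < v_4 < v_5. The simplices of K, each written with vertices in increasing order, are:

  0-simplices (6): [v_0], [v_1], [v_2], [v_3], [v_4], [v_5]
  1-simplices (9): [v_0,v_1], [v_0,v_3], [v_0,v_4], [v_0,v_5], [v_1,v_3], [v_2,v_3], [v_2,v_5], [v_3,v_4], [v_4,v_5]
  2-simplices (3): [v_0,v_1,v_3], [v_0,v_3,v_4], [v_0,v_4,v_5]

giving chain groups C_0 ≅ Z^6, C_1 ≅ Z^9, C_2 ≅ Z^3.

The boundary map ∂_1: C_1 → C_0 maps an edge to its endpoints' difference, ∂[p,q] = q − p. For instance
  ∂[v_0,v_1] = [v_1] − [v_0].
As a 6×9 matrix over Z this has rank 5, with invariant factors (1,1,1,1,1).

∂_2: C_2 → C_1 sends each 2-simplex [p,q,r] to [q,r] − [p,r] + [p,q]. For instance
  ∂[v_0,v_4,v_5] = [v_4,v_5] − [v_0,v_5] + [v_0,v_4],
  ∂[v_0,v_1,v_3] = [v_1,v_3] − [v_0,v_3] + [v_0,v_1].
The resulting 9×3 matrix has rank 3, and its Smith normal form has invariant factors (1,1,1).

Now H_k = ker ∂_k / im ∂_{k+1}, so:

  H_0: rank C_0 − rank ∂_1 = 6 − 5 = 1, and the invariant factors of ∂_1 are all 1, so H_0 = Z.
  H_1: rank ker ∂_1 − rank ∂_2 = (9 − 5) − 3 = 1, and the invariant factors of ∂_2 are all 1, so H_1 = Z.
  H_2: rank ker ∂_2 − rank ∂_3 = (3 − 3) − 0 = 0, and there is no ∂_3, so H_2 = 0.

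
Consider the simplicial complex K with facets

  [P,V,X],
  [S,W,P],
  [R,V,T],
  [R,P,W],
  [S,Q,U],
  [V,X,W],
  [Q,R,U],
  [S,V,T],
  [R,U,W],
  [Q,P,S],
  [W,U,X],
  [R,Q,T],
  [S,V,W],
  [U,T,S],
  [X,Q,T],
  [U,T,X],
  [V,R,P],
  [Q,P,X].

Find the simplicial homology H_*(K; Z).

H_0 ≅ Z,  H_1 ≅ Z ⊕ Z/2Z,  H_2 = 0.

Order the vertices as P < Q < R < S < T < U < V < W < X. Listing each simplex with vertices in this order, K has dimension 2 with simplices:

  0-simplices (9): P, Q, R, S, T, U, V, W, X
  1-simplices (27): PQ, PR, PS, PV, PW, PX, QR, QS, QT, QU, QX, RT, RU, RV, RW, ST, SU, SV, SW, TU, TV, TX, UW, UX, VW, VX, WX
  2-simplices (18): PQS, PQX, PRV, PRW, PSW, PVX, QRT, QRU, QSU, QTX, RTV, RUW, STU, STV, SVW, TUX, UWX, VWX

so the chain groups are C_0 ≅ Z^9, C_1 ≅ Z^27, C_2 ≅ Z^18.

Boundary ∂_1: C_1 → C_0 sends each edge [p,q] (with p < q) to q − p. For instance
  ∂PR = R − P.
The 9×27 boundary matrix has rank 8 and Smith normal form diag(1,1,1,1,1,1,1,1).

The boundary map ∂_2: C_2 → C_1 sends each 2-simplex [p,q,r] to [q,r] − [p,r] + [p,q]. For instance
  ∂PSW = SW − PW + PS,
  ∂PVX = VX − PX + PV.
As a 27×18 matrix over Z this has rank 18, with invariant factors (1,1,1,1,1,1,1,1,1,1,1,1,1,1,1,1,1,2).

Reading off H_k = ker ∂_k / im ∂_{k+1}:

  H_0: rank C_0 − rank ∂_1 = 9 − 8 = 1, and the invariant factors of ∂_1 are all 1, so H_0 = Z.
  H_1: rank ker ∂_1 − rank ∂_2 = (27 − 8) − 18 = 1, and ∂_2 has invariant factor 2 > 1, so H_1 = Z ⊕ Z/2Z.
  H_2: rank ker ∂_2 − rank ∂_3 = (18 − 18) − 0 = 0, and there is no ∂_3, so H_2 = 0.

(K is a triangulation of the Klein bottle.)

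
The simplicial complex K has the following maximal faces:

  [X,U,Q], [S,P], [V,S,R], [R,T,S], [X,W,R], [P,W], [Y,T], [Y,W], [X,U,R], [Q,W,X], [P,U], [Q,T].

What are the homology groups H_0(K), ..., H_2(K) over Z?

We work with the vertex ordering P < Q < R < S < T < U < V < W < X < Y. The simplices of K, each written with vertices in increasing order, are:

  0-simplices (10): P, Q, R, S, T, U, V, W, X, Y
  1-simplices (19): PS, PU, PW, QT, QU, QW, QX, RS, RT, RU, RV, RW, RX, ST, SV, TY, UX, WX, WY
  2-simplices (6): QUX, QWX, RST, RSV, RUX, RWX

giving chain groups C_0 ≅ Z^10, C_1 ≅ Z^19, C_2 ≅ Z^6.

Boundary ∂_1: C_1 → C_0 sends each edge [p,q] (with p < q) to q − p.
This gives a 10×19 integer matrix of rank 9; reducing to Smith normal form yields diagonal entries (1,1,1,1,1,1,1,1,1).

The boundary map ∂_2: C_2 → C_1 acts by ∂[p,q,r] = [q,r] − [p,r] + [p,q]. For instance
  ∂RST = ST − RT + RS,
  ∂QUX = UX − QX + QU.
The resulting 19×6 matrix has rank 6, and its Smith normal form has invariant factors (1,1,1,1,1,1).

Computing H_k = (kernel of ∂_k) / (image of ∂_{k+1}):

  H_0: rank C_0 − rank ∂_1 = 10 − 9 = 1, and the invariant factors of ∂_1 are all 1, so H_0 = Z.
  H_1: rank ker ∂_1 − rank ∂_2 = (19 − 9) − 6 = 4, and the invariant factors of ∂_2 are all 1, so H_1 = Z^4.
  H_2: rank ker ∂_2 − rank ∂_3 = (6 − 6) − 0 = 0, and there is no ∂_3, so H_2 = 0.

H_0 ≅ Z,  H_1 ≅ Z^4,  H_2 = 0.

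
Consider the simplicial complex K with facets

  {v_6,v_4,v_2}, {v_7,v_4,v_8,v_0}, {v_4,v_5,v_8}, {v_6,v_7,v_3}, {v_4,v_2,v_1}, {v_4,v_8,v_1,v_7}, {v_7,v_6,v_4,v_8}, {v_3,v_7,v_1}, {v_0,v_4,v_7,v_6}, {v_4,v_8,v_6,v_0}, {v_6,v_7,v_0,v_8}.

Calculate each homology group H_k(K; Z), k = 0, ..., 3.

We work with the vertex ordering v_0 < v_1 < v_2 < v_3 < v_4 < v_5 < v_6 < v_7 < v_8. The simplices of K, each written with vertices in increasing order, are:

  0-simplices (9): [v_0], [v_1], [v_2], [v_3], [v_4], [v_5], [v_6], [v_7], [v_8]
  1-simplices (21): (21 of them)
  2-simplices (18): (18 of them)
  3-simplices (6): [v_0,v_4,v_6,v_7], [v_0,v_4,v_6,v_8], [v_0,v_4,v_7,v_8], [v_0,v_6,v_7,v_8], [v_1,v_4,v_7,v_8], [v_4,v_6,v_7,v_8]

so the chain groups are C_0 ≅ Z^9, C_1 ≅ Z^21, C_2 ≅ Z^18, C_3 ≅ Z^6.

Boundary ∂_1: C_1 → C_0 sends each edge [p,q] (with p < q) to q − p.
This gives a 9×21 integer matrix of rank 8; reducing to Smith normal form yields diagonal entries (1,1,1,1,1,1,1,1).

Boundary ∂_2: C_2 → C_1 acts by ∂[p,q,r] = [q,r] − [p,r] + [p,q]. For instance
  ∂[v_4,v_6,v_8] = [v_6,v_8] − [v_4,v_8] + [v_4,v_6],
  ∂[v_4,v_7,v_8] = [v_7,v_8] − [v_4,v_8] + [v_4,v_7].
The 21×18 boundary matrix has rank 13 and Smith normal form diag(1,1,1,1,1,1,1,1,1,1,1,1,1).

The boundary map ∂_3: C_3 → C_2 sends each 3-simplex σ to the alternating sum Σ_i (−1)^i (σ with its i-th vertex removed). For instance
  ∂[v_0,v_4,v_6,v_7] = [v_4,v_6,v_7] − [v_0,v_6,v_7] + [v_0,v_4,v_7] − [v_0,v_4,v_6],
  ∂[v_4,v_6,v_7,v_8] = [v_6,v_7,v_8] − [v_4,v_7,v_8] + [v_4,v_6,v_8] − [v_4,v_6,v_7].
As a 18×6 matrix over Z this has rank 5, with invariant factors (1,1,1,1,1).

Reading off H_k = ker ∂_k / im ∂_{k+1}:

  H_0: rank C_0 − rank ∂_1 = 9 − 8 = 1, and the invariant factors of ∂_1 are all 1, so H_0 = Z.
  H_1: rank ker ∂_1 − rank ∂_2 = (21 − 8) − 13 = 0, and the invariant factors of ∂_2 are all 1, so H_1 = 0.
  H_2: rank ker ∂_2 − rank ∂_3 = (18 − 13) − 5 = 0, and the invariant factors of ∂_3 are all 1, so H_2 = 0.
  H_3: rank ker ∂_3 − rank ∂_4 = (6 − 5) − 0 = 1, and there is no ∂_4, so H_3 = Z.

H_0 = Z,  H_1 = 0,  H_2 = 0,  H_3 = Z.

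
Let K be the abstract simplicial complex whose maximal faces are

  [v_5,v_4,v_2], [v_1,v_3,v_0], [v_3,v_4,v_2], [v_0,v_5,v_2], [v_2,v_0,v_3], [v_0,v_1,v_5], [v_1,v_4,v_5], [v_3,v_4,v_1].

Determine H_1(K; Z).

K has 6 vertices, 12 edges, 8 triangles.
rank ∂_1 = 5, rank ∂_2 = 7 ⇒ b_1 = 12 − 5 − 7 = 0; all invariant factors of ∂_2 are 1 so no torsion. So H_1 = 0.

H_1 ≅ 0.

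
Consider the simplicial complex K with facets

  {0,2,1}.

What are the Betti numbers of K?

b_0 = 1, b_1 = 0, b_2 = 0.

Take the total order 0 < 1 < 2 on the vertex set. Then K (dimension 2) consists of the simplices:

  0-simplices (3): [0], [1], [2]
  1-simplices (3): [0,1], [0,2], [1,2]
  2-simplices (1): [0,1,2]

giving chain groups C_0 ≅ Z^3, C_1 ≅ Z^3, C_2 ≅ Z^1.

Boundary ∂_1: C_1 → C_0 is given by ∂[p,q] = [q] − [p].
The 3×3 boundary matrix has rank 2 and Smith normal form diag(1,1).

Boundary ∂_2: C_2 → C_1 sends each 2-simplex [p,q,r] to [q,r] − [p,r] + [p,q]. For instance
  ∂[0,1,2] = [1,2] − [0,2] + [0,1].
The resulting 3×1 matrix has rank 1, and its Smith normal form has invariant factors (1).

Computing H_k = (kernel of ∂_k) / (image of ∂_{k+1}):

  H_0: rank C_0 − rank ∂_1 = 3 − 2 = 1, and the invariant factors of ∂_1 are all 1, so H_0 = Z.
  H_1: rank ker ∂_1 − rank ∂_2 = (3 − 2) − 1 = 0, and the invariant factors of ∂_2 are all 1, so H_1 = 0.
  H_2: rank ker ∂_2 − rank ∂_3 = (1 − 1) − 0 = 0, and there is no ∂_3, so H_2 = 0.

Hence the Betti numbers are b_0 = 1, b_1 = 0, b_2 = 0.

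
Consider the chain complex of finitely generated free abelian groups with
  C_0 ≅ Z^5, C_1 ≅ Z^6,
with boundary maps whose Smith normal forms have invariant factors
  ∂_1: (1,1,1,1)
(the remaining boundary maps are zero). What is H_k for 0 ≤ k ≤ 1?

H_0 = Z,  H_1 = Z^2.

H_0: b_0 = 5 − 0 − 4 = 1; torsion from ∂_1 factors > 1: none. So H_0 = Z.
H_1: b_1 = 6 − 4 − 0 = 2; torsion from ∂_2 factors > 1: none. So H_1 = Z^2.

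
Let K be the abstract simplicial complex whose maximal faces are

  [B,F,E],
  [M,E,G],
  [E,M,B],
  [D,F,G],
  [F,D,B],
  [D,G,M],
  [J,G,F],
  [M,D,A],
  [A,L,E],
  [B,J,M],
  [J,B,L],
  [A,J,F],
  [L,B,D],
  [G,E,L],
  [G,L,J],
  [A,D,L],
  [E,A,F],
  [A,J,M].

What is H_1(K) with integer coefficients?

Fix the vertex order A < B < D < E < F < G < J < L < M and write every simplex with vertices in increasing order. Then dim K = 2 and the simplices of K are:

  0-simplices (9): A, B, D, E, F, G, J, L, M
  1-simplices (27): AD, AE, AF, AJ, AL, AM, BD, BE, BF, BJ, BL, BM, DF, DG, DL, DM, EF, EG, EL, EM, FG, FJ, GJ, GL, GM, JL, JM
  2-simplices (18): ADL, ADM, AEF, AEL, AFJ, AJM, BDF, BDL, BEF, BEM, BJL, BJM, DFG, DGM, EGL, EGM, FGJ, GJL

giving chain groups C_0 ≅ Z^9, C_1 ≅ Z^27, C_2 ≅ Z^18.

Boundary ∂_1: C_1 → C_0 maps an edge to its endpoints' difference, ∂[p,q] = q − p. For instance
  ∂BD = D − B.
The 9×27 boundary matrix has rank 8 and Smith normal form diag(1,1,1,1,1,1,1,1).

The boundary map ∂_2: C_2 → C_1 maps a triangle to the signed sum of its edges. For instance
  ∂AFJ = FJ − AJ + AF,
  ∂ADL = DL − AL + AD.
As a 27×18 matrix over Z this has rank 17, with invariant factors (1,1,1,1,1,1,1,1,1,1,1,1,1,1,1,1,1).

Reading off H_k = ker ∂_k / im ∂_{k+1}:

  H_1: rank ker ∂_1 − rank ∂_2 = (27 − 8) − 17 = 2, and the invariant factors of ∂_2 are all 1, so H_1 ≅ Z^2.

H_1 ≅ Z^2.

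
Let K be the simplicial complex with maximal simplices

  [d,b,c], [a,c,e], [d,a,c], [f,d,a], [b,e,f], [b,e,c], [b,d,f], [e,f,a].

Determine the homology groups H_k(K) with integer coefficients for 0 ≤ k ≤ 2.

K has 6 vertices, 12 edges, 8 triangles.
rank ∂_0 = 0, rank ∂_1 = 5 ⇒ b_0 = 6 − 0 − 5 = 1; all invariant factors of ∂_1 are 1 so no torsion. So H_0 ≅ Z.
rank ∂_1 = 5, rank ∂_2 = 7 ⇒ b_1 = 12 − 5 − 7 = 0; all invariant factors of ∂_2 are 1 so no torsion. So H_1 ≅ 0.
rank ∂_2 = 7, rank ∂_3 = 0 ⇒ b_2 = 8 − 7 − 0 = 1. So H_2 ≅ Z.

H_0 ≅ Z,  H_1 = 0,  H_2 ≅ Z.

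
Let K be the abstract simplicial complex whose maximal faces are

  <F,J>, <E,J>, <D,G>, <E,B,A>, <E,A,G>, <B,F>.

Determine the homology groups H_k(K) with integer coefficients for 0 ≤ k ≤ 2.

H_0 ≅ Z,  H_1 ≅ Z,  H_2 = 0.

Take the total order A < B < D < E < F < G < J on the vertex set. Then K (dimension 2) consists of the simplices:

  0-simplices (7): A, B, D, E, F, G, J
  1-simplices (9): AB, AE, AG, BE, BF, DG, EG, EJ, FJ
  2-simplices (2): ABE, AEG

Hence C_0 ≅ Z^7, C_1 ≅ Z^9, C_2 ≅ Z^2.

The boundary map ∂_1: C_1 → C_0 maps an edge to its endpoints' difference, ∂[p,q] = q − p. For instance
  ∂BE = E − B.
The 7×9 boundary matrix has rank 6 and Smith normal form diag(1,1,1,1,1,1).

∂_2: C_2 → C_1 sends each 2-simplex [p,q,r] to [q,r] − [p,r] + [p,q]. For instance
  ∂ABE = BE − AE + AB,
  ∂AEG = EG − AG + AE.
The resulting 9×2 matrix has rank 2, and its Smith normal form has invariant factors (1,1).

Reading off H_k = ker ∂_k / im ∂_{k+1}:

  H_0: rank C_0 − rank ∂_1 = 7 − 6 = 1, and the invariant factors of ∂_1 are all 1, so H_0 = Z.
  H_1: rank ker ∂_1 − rank ∂_2 = (9 − 6) − 2 = 1, and the invariant factors of ∂_2 are all 1, so H_1 = Z.
  H_2: rank ker ∂_2 − rank ∂_3 = (2 − 2) − 0 = 0, and there is no ∂_3, so H_2 = 0.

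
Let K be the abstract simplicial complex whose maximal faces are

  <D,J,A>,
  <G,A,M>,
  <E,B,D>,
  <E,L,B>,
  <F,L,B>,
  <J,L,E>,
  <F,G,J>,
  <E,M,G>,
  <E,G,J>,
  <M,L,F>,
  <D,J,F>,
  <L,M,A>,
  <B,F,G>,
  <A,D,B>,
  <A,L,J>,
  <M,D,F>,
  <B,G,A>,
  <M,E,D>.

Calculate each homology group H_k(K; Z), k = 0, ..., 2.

K has 9 vertices, 27 edges, 18 triangles.
rank ∂_0 = 0, rank ∂_1 = 8 ⇒ b_0 = 9 − 0 − 8 = 1; all invariant factors of ∂_1 are 1 so no torsion. So H_0 ≅ Z.
rank ∂_1 = 8, rank ∂_2 = 17 ⇒ b_1 = 27 − 8 − 17 = 2; all invariant factors of ∂_2 are 1 so no torsion. So H_1 ≅ Z^2.
rank ∂_2 = 17, rank ∂_3 = 0 ⇒ b_2 = 18 − 17 − 0 = 1. So H_2 ≅ Z.

H_0 ≅ Z,  H_1 ≅ Z^2,  H_2 ≅ Z.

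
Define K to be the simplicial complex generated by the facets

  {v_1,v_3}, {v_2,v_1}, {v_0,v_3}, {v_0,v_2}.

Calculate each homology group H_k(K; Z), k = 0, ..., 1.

H_0 ≅ Z,  H_1 ≅ Z.

Order the vertices as v_0 < v_1 < v_2 < v_3. Listing each simplex with vertices in this order, K has dimension 1 with simplices:

  0-simplices (4): [v_0], [v_1], [v_2], [v_3]
  1-simplices (4): [v_0,v_2], [v_0,v_3], [v_1,v_2], [v_1,v_3]

Hence C_0 ≅ Z^4, C_1 ≅ Z^4.

Boundary ∂_1: C_1 → C_0 maps an edge to its endpoints' difference, ∂[p,q] = q − p. For instance
  ∂[v_0,v_2] = [v_2] − [v_0].
As a 4×4 matrix over Z this has rank 3, with invariant factors (1,1,1).

Reading off H_k = ker ∂_k / im ∂_{k+1}:

  H_0: rank C_0 − rank ∂_1 = 4 − 3 = 1, and the invariant factors of ∂_1 are all 1, so H_0 = Z.
  H_1: rank ker ∂_1 − rank ∂_2 = (4 − 3) − 0 = 1, and there is no ∂_2, so H_1 = Z.

(K is a triangulation of the circle S^1.)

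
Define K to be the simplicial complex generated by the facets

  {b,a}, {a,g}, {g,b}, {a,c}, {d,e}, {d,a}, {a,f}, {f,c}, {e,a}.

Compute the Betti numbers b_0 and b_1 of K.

b_0 = 1, b_1 = 3.

Fix the vertex order a < b < c < d < e < f < g and write every simplex with vertices in increasing order. Then dim K = 1 and the simplices of K are:

  0-simplices (7): a, b, c, d, e, f, g
  1-simplices (9): ab, ac, ad, ae, af, ag, bg, cf, de

giving chain groups C_0 ≅ Z^7, C_1 ≅ Z^9.

The boundary map ∂_1: C_1 → C_0 sends each edge [p,q] (with p < q) to q − p. For instance
  ∂cf = f − c.
The resulting 7×9 matrix has rank 6, and its Smith normal form has invariant factors (1,1,1,1,1,1).

Reading off H_k = ker ∂_k / im ∂_{k+1}:

  H_0: rank C_0 − rank ∂_1 = 7 − 6 = 1, and the invariant factors of ∂_1 are all 1, so H_0 = Z.
  H_1: rank ker ∂_1 − rank ∂_2 = (9 − 6) − 0 = 3, and there is no ∂_2, so H_1 = Z^3.

Hence the Betti numbers are b_0 = 1, b_1 = 3.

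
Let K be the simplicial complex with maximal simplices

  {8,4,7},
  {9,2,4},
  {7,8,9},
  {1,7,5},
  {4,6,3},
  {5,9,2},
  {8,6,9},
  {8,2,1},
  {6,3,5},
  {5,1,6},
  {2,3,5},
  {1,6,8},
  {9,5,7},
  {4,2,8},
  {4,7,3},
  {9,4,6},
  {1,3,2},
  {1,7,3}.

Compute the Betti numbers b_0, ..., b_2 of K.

We work with the vertex ordering 1 < 2 < 3 < 4 < 5 < 6 < 7 < 8 < 9. The simplices of K, each written with vertices in increasing order, are:

  0-simplices (9): [1], [2], [3], [4], [5], [6], [7], [8], [9]
  1-simplices (27): (27 of them)
  2-simplices (18): [1,2,3], [1,2,8], [1,3,7], [1,5,6], [1,5,7], [1,6,8], [2,3,5], [2,4,8], [2,4,9], [2,5,9], [3,4,6], [3,4,7], [3,5,6], [4,6,9], [4,7,8], [5,7,9], [6,8,9], [7,8,9]

giving chain groups C_0 ≅ Z^9, C_1 ≅ Z^27, C_2 ≅ Z^18.

∂_1: C_1 → C_0 is given by ∂[p,q] = [q] − [p]. For instance
  ∂[5,7] = [7] − [5].
As a 9×27 matrix over Z this has rank 8, with invariant factors (1,1,1,1,1,1,1,1).

Boundary ∂_2: C_2 → C_1 acts by ∂[p,q,r] = [q,r] − [p,r] + [p,q]. For instance
  ∂[1,2,3] = [2,3] − [1,3] + [1,2],
  ∂[3,4,6] = [4,6] − [3,6] + [3,4].
This gives a 27×18 integer matrix of rank 18; reducing to Smith normal form yields diagonal entries (1,1,1,1,1,1,1,1,1,1,1,1,1,1,1,1,1,2).

Computing H_k = (kernel of ∂_k) / (image of ∂_{k+1}):

  H_0: rank C_0 − rank ∂_1 = 9 − 8 = 1, and the invariant factors of ∂_1 are all 1, so H_0 = Z.
  H_1: rank ker ∂_1 − rank ∂_2 = (27 − 8) − 18 = 1, and ∂_2 has invariant factor 2 > 1, so H_1 = Z ⊕ Z/2.
  H_2: rank ker ∂_2 − rank ∂_3 = (18 − 18) − 0 = 0, and there is no ∂_3, so H_2 = 0.

Hence the Betti numbers are b_0 = 1, b_1 = 1, b_2 = 0.

b_0 = 1, b_1 = 1, b_2 = 0.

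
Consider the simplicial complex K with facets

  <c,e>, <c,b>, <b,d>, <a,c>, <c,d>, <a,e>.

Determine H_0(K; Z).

Fix the vertex order a < b < c < d < e and write every simplex with vertices in increasing order. Then dim K = 1 and the simplices of K are:

  0-simplices (5): a, b, c, d, e
  1-simplices (6): ac, ae, bc, bd, cd, ce

giving chain groups C_0 ≅ Z^5, C_1 ≅ Z^6.

The boundary map ∂_1: C_1 → C_0 is given by ∂[p,q] = [q] − [p]. For instance
  ∂ae = e − a.
This gives a 5×6 integer matrix of rank 4; reducing to Smith normal form yields diagonal entries (1,1,1,1).

Now H_k = ker ∂_k / im ∂_{k+1}, so:

  H_0: rank C_0 − rank ∂_1 = 5 − 4 = 1, and the invariant factors of ∂_1 are all 1, so H_0 = Z.

H_0 ≅ Z.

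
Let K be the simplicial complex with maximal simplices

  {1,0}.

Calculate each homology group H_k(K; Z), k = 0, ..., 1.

H_0 ≅ Z,  H_1 = 0.

Fix the vertex order 0 < 1 and write every simplex with vertices in increasing order. Then dim K = 1 and the simplices of K are:

  0-simplices (2): [0], [1]
  1-simplices (1): [0,1]

so the chain groups are C_0 ≅ Z^2, C_1 ≅ Z^1.

The boundary map ∂_1: C_1 → C_0 is given by ∂[p,q] = [q] − [p]. For instance
  ∂[0,1] = [1] − [0].
The resulting 2×1 matrix has rank 1, and its Smith normal form has invariant factors (1).

Computing H_k = (kernel of ∂_k) / (image of ∂_{k+1}):

  H_0: rank C_0 − rank ∂_1 = 2 − 1 = 1, and the invariant factors of ∂_1 are all 1, so H_0 ≅ Z.
  H_1: rank ker ∂_1 − rank ∂_2 = (1 − 1) − 0 = 0, and there is no ∂_2, so H_1 ≅ 0.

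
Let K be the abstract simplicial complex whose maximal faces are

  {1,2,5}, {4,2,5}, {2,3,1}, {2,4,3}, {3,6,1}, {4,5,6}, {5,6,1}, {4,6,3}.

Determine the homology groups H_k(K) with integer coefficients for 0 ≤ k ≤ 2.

H_0 ≅ Z,  H_1 = 0,  H_2 ≅ Z.

Fix the vertex order 1 < 2 < 3 < 4 < 5 < 6 and write every simplex with vertices in increasing order. Then dim K = 2 and the simplices of K are:

  0-simplices (6): [1], [2], [3], [4], [5], [6]
  1-simplices (12): [1,2], [1,3], [1,5], [1,6], [2,3], [2,4], [2,5], [3,4], [3,6], [4,5], [4,6], [5,6]
  2-simplices (8): [1,2,3], [1,2,5], [1,3,6], [1,5,6], [2,3,4], [2,4,5], [3,4,6], [4,5,6]

Hence C_0 ≅ Z^6, C_1 ≅ Z^12, C_2 ≅ Z^8.

Boundary ∂_1: C_1 → C_0 sends each edge [p,q] (with p < q) to q − p.
The resulting 6×12 matrix has rank 5, and its Smith normal form has invariant factors (1,1,1,1,1).

Boundary ∂_2: C_2 → C_1 maps a triangle to the signed sum of its edges. For instance
  ∂[1,5,6] = [5,6] − [1,6] + [1,5],
  ∂[4,5,6] = [5,6] − [4,6] + [4,5].
As a 12×8 matrix over Z this has rank 7, with invariant factors (1,1,1,1,1,1,1).

Computing H_k = (kernel of ∂_k) / (image of ∂_{k+1}):

  H_0: rank C_0 − rank ∂_1 = 6 − 5 = 1, and the invariant factors of ∂_1 are all 1, so H_0 = Z.
  H_1: rank ker ∂_1 − rank ∂_2 = (12 − 5) − 7 = 0, and the invariant factors of ∂_2 are all 1, so H_1 = 0.
  H_2: rank ker ∂_2 − rank ∂_3 = (8 − 7) − 0 = 1, and there is no ∂_3, so H_2 = Z.

(K is a triangulation of the 2-sphere S^2.)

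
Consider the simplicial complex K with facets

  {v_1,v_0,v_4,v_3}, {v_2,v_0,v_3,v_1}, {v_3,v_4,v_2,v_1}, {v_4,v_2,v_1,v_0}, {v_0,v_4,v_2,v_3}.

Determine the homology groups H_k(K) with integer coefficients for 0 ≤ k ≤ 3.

We work with the vertex ordering v_0 < v_1 < v_2 < v_3 < v_4. The simplices of K, each written with vertices in increasing order, are:

  0-simplices (5): [v_0], [v_1], [v_2], [v_3], [v_4]
  1-simplices (10): [v_0,v_1], [v_0,v_2], [v_0,v_3], [v_0,v_4], [v_1,v_2], [v_1,v_3], [v_1,v_4], [v_2,v_3], [v_2,v_4], [v_3,v_4]
  2-simplices (10): [v_0,v_1,v_2], [v_0,v_1,v_3], [v_0,v_1,v_4], [v_0,v_2,v_3], [v_0,v_2,v_4], [v_0,v_3,v_4], [v_1,v_2,v_3], [v_1,v_2,v_4], [v_1,v_3,v_4], [v_2,v_3,v_4]
  3-simplices (5): [v_0,v_1,v_2,v_3], [v_0,v_1,v_2,v_4], [v_0,v_1,v_3,v_4], [v_0,v_2,v_3,v_4], [v_1,v_2,v_3,v_4]

Hence C_0 ≅ Z^5, C_1 ≅ Z^10, C_2 ≅ Z^10, C_3 ≅ Z^5.

The boundary map ∂_1: C_1 → C_0 is given by ∂[p,q] = [q] − [p]. For instance
  ∂[v_3,v_4] = [v_4] − [v_3].
The 5×10 boundary matrix has rank 4 and Smith normal form diag(1,1,1,1).

The boundary map ∂_2: C_2 → C_1 acts by ∂[p,q,r] = [q,r] − [p,r] + [p,q]. For instance
  ∂[v_1,v_2,v_4] = [v_2,v_4] − [v_1,v_4] + [v_1,v_2],
  ∂[v_0,v_2,v_3] = [v_2,v_3] − [v_0,v_3] + [v_0,v_2].
This gives a 10×10 integer matrix of rank 6; reducing to Smith normal form yields diagonal entries (1,1,1,1,1,1).

The boundary map ∂_3: C_3 → C_2 sends each 3-simplex σ to the alternating sum Σ_i (−1)^i (σ with its i-th vertex removed). For instance
  ∂[v_1,v_2,v_3,v_4] = [v_2,v_3,v_4] − [v_1,v_3,v_4] + [v_1,v_2,v_4] − [v_1,v_2,v_3],
  ∂[v_0,v_1,v_3,v_4] = [v_1,v_3,v_4] − [v_0,v_3,v_4] + [v_0,v_1,v_4] − [v_0,v_1,v_3].
This gives a 10×5 integer matrix of rank 4; reducing to Smith normal form yields diagonal entries (1,1,1,1).

From H_k ≅ ker(∂_k) / im(∂_{k+1}) we obtain:

  H_0: rank C_0 − rank ∂_1 = 5 − 4 = 1, and the invariant factors of ∂_1 are all 1, so H_0 ≅ Z.
  H_1: rank ker ∂_1 − rank ∂_2 = (10 − 4) − 6 = 0, and the invariant factors of ∂_2 are all 1, so H_1 ≅ 0.
  H_2: rank ker ∂_2 − rank ∂_3 = (10 − 6) − 4 = 0, and the invariant factors of ∂_3 are all 1, so H_2 ≅ 0.
  H_3: rank ker ∂_3 − rank ∂_4 = (5 − 4) − 0 = 1, and there is no ∂_4, so H_3 ≅ Z.

H_0 ≅ Z,  H_1 = 0,  H_2 = 0,  H_3 ≅ Z.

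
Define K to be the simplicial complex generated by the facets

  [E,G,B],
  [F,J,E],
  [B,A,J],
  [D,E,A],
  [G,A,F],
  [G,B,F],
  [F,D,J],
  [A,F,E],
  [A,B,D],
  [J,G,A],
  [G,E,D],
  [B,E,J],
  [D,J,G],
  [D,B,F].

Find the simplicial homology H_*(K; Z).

H_0 ≅ Z,  H_1 ≅ Z^2,  H_2 ≅ Z.

Take the total order A < B < D < E < F < G < J on the vertex set. Then K (dimension 2) consists of the simplices:

  0-simplices (7): A, B, D, E, F, G, J
  1-simplices (21): AB, AD, AE, AF, AG, AJ, BD, BE, BF, BG, BJ, DE, DF, DG, DJ, EF, EG, EJ, FG, FJ, GJ
  2-simplices (14): ABD, ABJ, ADE, AEF, AFG, AGJ, BDF, BEG, BEJ, BFG, DEG, DFJ, DGJ, EFJ

giving chain groups C_0 ≅ Z^7, C_1 ≅ Z^21, C_2 ≅ Z^14.

The boundary map ∂_1: C_1 → C_0 sends each edge [p,q] (with p < q) to q − p. For instance
  ∂AG = G − A.
The resulting 7×21 matrix has rank 6, and its Smith normal form has invariant factors (1,1,1,1,1,1).

The boundary map ∂_2: C_2 → C_1 acts by ∂[p,q,r] = [q,r] − [p,r] + [p,q]. For instance
  ∂BDF = DF − BF + BD,
  ∂ADE = DE − AE + AD.
The 21×14 boundary matrix has rank 13 and Smith normal form diag(1,1,1,1,1,1,1,1,1,1,1,1,1).

Now H_k = ker ∂_k / im ∂_{k+1}, so:

  H_0: rank C_0 − rank ∂_1 = 7 − 6 = 1, and the invariant factors of ∂_1 are all 1, so H_0 ≅ Z.
  H_1: rank ker ∂_1 − rank ∂_2 = (21 − 6) − 13 = 2, and the invariant factors of ∂_2 are all 1, so H_1 ≅ Z^2.
  H_2: rank ker ∂_2 − rank ∂_3 = (14 − 13) − 0 = 1, and there is no ∂_3, so H_2 ≅ Z.

As a check, the Euler characteristic is 7 − 21 + 14 = 0, which agrees with 1 − 2 + 1 = 0.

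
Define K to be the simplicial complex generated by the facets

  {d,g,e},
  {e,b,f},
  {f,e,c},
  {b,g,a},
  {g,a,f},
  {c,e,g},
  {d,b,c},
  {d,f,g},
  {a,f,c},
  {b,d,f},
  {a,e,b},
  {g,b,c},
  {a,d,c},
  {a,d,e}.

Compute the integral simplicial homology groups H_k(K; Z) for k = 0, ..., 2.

H_0 ≅ Z,  H_1 ≅ Z^2,  H_2 ≅ Z.

Order the vertices as a < b < c < d < e < f < g. Listing each simplex with vertices in this order, K has dimension 2 with simplices:

  0-simplices (7): a, b, c, d, e, f, g
  1-simplices (21): ab, ac, ad, ae, af, ag, bc, bd, be, bf, bg, cd, ce, cf, cg, de, df, dg, ef, eg, fg
  2-simplices (14): abe, abg, acd, acf, ade, afg, bcd, bcg, bdf, bef, cef, ceg, deg, dfg

Hence C_0 ≅ Z^7, C_1 ≅ Z^21, C_2 ≅ Z^14.

The boundary map ∂_1: C_1 → C_0 is given by ∂[p,q] = [q] − [p].
This gives a 7×21 integer matrix of rank 6; reducing to Smith normal form yields diagonal entries (1,1,1,1,1,1).

∂_2: C_2 → C_1 maps a triangle to the signed sum of its edges. For instance
  ∂bdf = df − bf + bd,
  ∂abe = be − ae + ab.
As a 21×14 matrix over Z this has rank 13, with invariant factors (1,1,1,1,1,1,1,1,1,1,1,1,1).

From H_k ≅ ker(∂_k) / im(∂_{k+1}) we obtain:

  H_0: rank C_0 − rank ∂_1 = 7 − 6 = 1, and the invariant factors of ∂_1 are all 1, so H_0 ≅ Z.
  H_1: rank ker ∂_1 − rank ∂_2 = (21 − 6) − 13 = 2, and the invariant factors of ∂_2 are all 1, so H_1 ≅ Z^2.
  H_2: rank ker ∂_2 − rank ∂_3 = (14 − 13) − 0 = 1, and there is no ∂_3, so H_2 ≅ Z.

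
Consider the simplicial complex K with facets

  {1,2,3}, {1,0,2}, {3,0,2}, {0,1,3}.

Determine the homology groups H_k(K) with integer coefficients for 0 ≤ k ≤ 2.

H_0 = Z,  H_1 = 0,  H_2 = Z.

Order the vertices as 0 < 1 < 2 < 3. Listing each simplex with vertices in this order, K has dimension 2 with simplices:

  0-simplices (4): [0], [1], [2], [3]
  1-simplices (6): [0,1], [0,2], [0,3], [1,2], [1,3], [2,3]
  2-simplices (4): [0,1,2], [0,1,3], [0,2,3], [1,2,3]

giving chain groups C_0 ≅ Z^4, C_1 ≅ Z^6, C_2 ≅ Z^4.

Boundary ∂_1: C_1 → C_0 is given by ∂[p,q] = [q] − [p]. For instance
  ∂[1,3] = [3] − [1].
This gives a 4×6 integer matrix of rank 3; reducing to Smith normal form yields diagonal entries (1,1,1).

The boundary map ∂_2: C_2 → C_1 maps a triangle to the signed sum of its edges. For instance
  ∂[1,2,3] = [2,3] − [1,3] + [1,2],
  ∂[0,1,2] = [1,2] − [0,2] + [0,1].
As a 6×4 matrix over Z this has rank 3, with invariant factors (1,1,1).

Now H_k = ker ∂_k / im ∂_{k+1}, so:

  H_0: rank C_0 − rank ∂_1 = 4 − 3 = 1, and the invariant factors of ∂_1 are all 1, so H_0 = Z.
  H_1: rank ker ∂_1 − rank ∂_2 = (6 − 3) − 3 = 0, and the invariant factors of ∂_2 are all 1, so H_1 = 0.
  H_2: rank ker ∂_2 − rank ∂_3 = (4 − 3) − 0 = 1, and there is no ∂_3, so H_2 = Z.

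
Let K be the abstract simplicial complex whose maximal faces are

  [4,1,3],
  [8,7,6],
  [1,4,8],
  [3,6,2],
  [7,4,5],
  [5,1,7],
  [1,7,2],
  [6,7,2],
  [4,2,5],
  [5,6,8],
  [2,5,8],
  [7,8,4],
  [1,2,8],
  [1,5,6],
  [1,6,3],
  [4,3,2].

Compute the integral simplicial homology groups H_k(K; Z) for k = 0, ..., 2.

H_0 = Z,  H_1 = Z^2,  H_2 = Z.

K has 8 vertices, 24 edges, 16 triangles.
rank ∂_0 = 0, rank ∂_1 = 7 ⇒ b_0 = 8 − 0 − 7 = 1; all invariant factors of ∂_1 are 1 so no torsion. So H_0 = Z.
rank ∂_1 = 7, rank ∂_2 = 15 ⇒ b_1 = 24 − 7 − 15 = 2; all invariant factors of ∂_2 are 1 so no torsion. So H_1 = Z^2.
rank ∂_2 = 15, rank ∂_3 = 0 ⇒ b_2 = 16 − 15 − 0 = 1. So H_2 = Z.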